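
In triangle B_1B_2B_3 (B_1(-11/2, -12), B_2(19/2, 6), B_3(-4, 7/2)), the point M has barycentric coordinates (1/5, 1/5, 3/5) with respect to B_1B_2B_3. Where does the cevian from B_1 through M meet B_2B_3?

(-5/8, 33/8)

Line B_1M meets B_2B_3 where the B_1-coordinate vanishes; zeroing M's B_1-weight and renormalizing leaves B_2, B_3-weights 1/5 : 3/5 → (1/4, 3/4).
So N = (1/4)·B_2 + (3/4)·B_3 = (-5/8, 33/8).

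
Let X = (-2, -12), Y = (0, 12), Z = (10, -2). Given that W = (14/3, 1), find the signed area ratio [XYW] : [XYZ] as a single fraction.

1/2

[XYZ] = ½·((-2)·(12−(-2)) + 0·(-2−(-12)) + 10·(-12−12)) = ½·(-28 + 0 − 240) = -134.
[XYW] = ½·((-2)·(12−1) + 0·(1−(-12)) + (14/3)·(-12−12)) = ½·(-22 + 0 − 112) = -67, so the ratio is (-67)/(-134) = 1/2.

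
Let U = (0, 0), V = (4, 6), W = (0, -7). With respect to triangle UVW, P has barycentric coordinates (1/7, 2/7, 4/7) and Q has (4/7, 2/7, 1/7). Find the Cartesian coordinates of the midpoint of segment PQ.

(8/7, -11/14)

Barycentric coordinates of the midpoint are the average: (5/14, 2/7, 5/14).
Converting: (5/14)·U + (2/7)·V + (5/14)·W = (8/7, -11/14).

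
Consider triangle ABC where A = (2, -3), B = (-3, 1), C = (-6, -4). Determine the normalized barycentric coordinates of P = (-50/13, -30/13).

Signed area of the reference triangle: [ABC] = ½·(2·(1−(-4)) + (-3)·(-4−(-3)) + (-6)·(-3−1)) = ½·(10 + 3 + 24) = 37/2.
[PBC] = ½·((-50/13)·(1−(-4)) + (-3)·(-4−(-30/13)) + (-6)·(-30/13−1)) = ½·(-250/13 + 66/13 + 258/13) = 37/13, so the A-coordinate is (37/13)/(37/2) = 2/13.
[APC] = ½·(2·(-30/13−(-4)) + (-50/13)·(-4−(-3)) + (-6)·(-3−(-30/13))) = ½·(44/13 + 50/13 + 54/13) = 74/13, so the B-coordinate is 4/13.
[ABP] = ½·(2·(1−(-30/13)) + (-3)·(-30/13−(-3)) + (-50/13)·(-3−1)) = ½·(86/13 − 27/13 + 200/13) = 259/26, so the C-coordinate is 7/13.

(2/13, 4/13, 7/13)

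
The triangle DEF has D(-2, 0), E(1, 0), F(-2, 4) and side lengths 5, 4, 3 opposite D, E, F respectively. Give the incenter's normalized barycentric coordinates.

The incenter has barycentric coordinates proportional to the opposite side lengths: (5 : 4 : 3).
Normalizing by 5+4+3 = 12 gives (5/12, 1/3, 1/4).

(5/12, 1/3, 1/4)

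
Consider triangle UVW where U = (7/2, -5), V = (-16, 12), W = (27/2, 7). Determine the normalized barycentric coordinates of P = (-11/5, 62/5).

Signed area of the reference triangle: [UVW] = ½·((7/2)·(12−7) + (-16)·(7−(-5)) + (27/2)·(-5−12)) = ½·(35/2 − 192 − 459/2) = -202.
[PVW] = ½·((-11/5)·(12−7) + (-16)·(7−(62/5)) + (27/2)·(62/5−12)) = ½·(-11 + 432/5 + 27/5) = 202/5, so the U-coordinate is (202/5)/(-202) = -1/5.
[UPW] = ½·((7/2)·(62/5−7) + (-11/5)·(7−(-5)) + (27/2)·(-5−(62/5))) = ½·(189/10 − 132/5 − 2349/10) = -606/5, so the V-coordinate is 3/5.
[UVP] = ½·((7/2)·(12−(62/5)) + (-16)·(62/5−(-5)) + (-11/5)·(-5−12)) = ½·(-7/5 − 1392/5 + 187/5) = -606/5, so the W-coordinate is 3/5.

(-1/5, 3/5, 3/5)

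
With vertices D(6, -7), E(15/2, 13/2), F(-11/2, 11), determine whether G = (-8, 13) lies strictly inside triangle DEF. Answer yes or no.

no

Barycentric coordinates of G: (-59/729, -88/729, 292/243).
The three coordinates are negative, negative, positive; a point is interior exactly when all three are positive.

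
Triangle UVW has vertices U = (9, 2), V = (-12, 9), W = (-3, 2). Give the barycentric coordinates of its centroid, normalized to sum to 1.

(1/3, 1/3, 1/3)

The centroid is the average of the vertices, so each weight is 1/3.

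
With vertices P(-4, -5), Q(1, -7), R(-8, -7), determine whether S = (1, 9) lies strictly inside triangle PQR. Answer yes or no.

no

Barycentric coordinates of S: (8, -23/9, -40/9).
The three coordinates are positive, negative, negative; a point is interior exactly when all three are positive.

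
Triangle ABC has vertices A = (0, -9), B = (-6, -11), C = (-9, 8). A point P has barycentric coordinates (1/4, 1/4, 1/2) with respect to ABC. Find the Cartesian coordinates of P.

(-6, -1)

P = (1/4)·A + (1/4)·B + (1/2)·C.
x-coordinate: (1/4)·0 + (1/4)·(-6) + (1/2)·(-9) = -6.
y-coordinate: (1/4)·(-9) + (1/4)·(-11) + (1/2)·8 = -1.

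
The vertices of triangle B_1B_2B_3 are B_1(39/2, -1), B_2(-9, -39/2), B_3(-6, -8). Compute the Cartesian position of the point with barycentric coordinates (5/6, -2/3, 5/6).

(69/4, 11/2)

M = (5/6)·B_1 + (-2/3)·B_2 + (5/6)·B_3.
x-coordinate: (5/6)·(39/2) + (-2/3)·(-9) + (5/6)·(-6) = 69/4.
y-coordinate: (5/6)·(-1) + (-2/3)·(-39/2) + (5/6)·(-8) = 11/2.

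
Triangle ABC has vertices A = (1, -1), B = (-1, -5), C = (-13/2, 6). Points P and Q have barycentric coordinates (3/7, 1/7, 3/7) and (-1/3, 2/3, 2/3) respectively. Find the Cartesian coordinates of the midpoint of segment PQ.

(-47/12, 17/14)

Barycentric coordinates of the midpoint are the average: (1/21, 17/42, 23/42).
Converting: (1/21)·A + (17/42)·B + (23/42)·C = (-47/12, 17/14).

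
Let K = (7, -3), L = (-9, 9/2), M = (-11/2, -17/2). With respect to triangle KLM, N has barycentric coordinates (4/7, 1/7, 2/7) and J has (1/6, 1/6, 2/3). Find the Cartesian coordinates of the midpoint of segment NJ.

(-10/7, -107/24)

Barycentric coordinates of the midpoint are the average: (31/84, 13/84, 10/21).
Converting: (31/84)·K + (13/84)·L + (10/21)·M = (-10/7, -107/24).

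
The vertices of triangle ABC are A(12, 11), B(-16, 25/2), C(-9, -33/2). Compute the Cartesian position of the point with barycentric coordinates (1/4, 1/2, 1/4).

(-29/4, 39/8)

P = (1/4)·A + (1/2)·B + (1/4)·C.
x-coordinate: (1/4)·12 + (1/2)·(-16) + (1/4)·(-9) = -29/4.
y-coordinate: (1/4)·11 + (1/2)·(25/2) + (1/4)·(-33/2) = 39/8.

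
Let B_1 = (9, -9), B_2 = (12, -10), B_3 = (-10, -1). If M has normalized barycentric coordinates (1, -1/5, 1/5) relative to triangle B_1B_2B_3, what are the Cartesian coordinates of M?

M = 1·B_1 + (-1/5)·B_2 + (1/5)·B_3.
x-coordinate: 1·9 + (-1/5)·12 + (1/5)·(-10) = 23/5.
y-coordinate: 1·(-9) + (-1/5)·(-10) + (1/5)·(-1) = -36/5.

(23/5, -36/5)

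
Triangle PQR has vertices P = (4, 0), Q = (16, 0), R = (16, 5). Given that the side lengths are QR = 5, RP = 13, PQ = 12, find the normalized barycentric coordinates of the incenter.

The incenter has barycentric coordinates proportional to the opposite side lengths: (5 : 13 : 12).
Normalizing by 5+13+12 = 30 gives (1/6, 13/30, 2/5).

(1/6, 13/30, 2/5)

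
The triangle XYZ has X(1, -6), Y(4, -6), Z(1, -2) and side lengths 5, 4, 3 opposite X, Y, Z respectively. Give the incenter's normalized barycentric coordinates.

The incenter has barycentric coordinates proportional to the opposite side lengths: (5 : 4 : 3).
Normalizing by 5+4+3 = 12 gives (5/12, 1/3, 1/4).

(5/12, 1/3, 1/4)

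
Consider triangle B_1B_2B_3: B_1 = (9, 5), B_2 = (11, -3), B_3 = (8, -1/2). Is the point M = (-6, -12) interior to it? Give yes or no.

no

Barycentric coordinates of M: (-139/38, -131/38, 154/19).
The three coordinates are negative, negative, positive; a point is interior exactly when all three are positive.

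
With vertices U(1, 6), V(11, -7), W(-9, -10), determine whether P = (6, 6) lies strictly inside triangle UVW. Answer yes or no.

Barycentric coordinates of P: (55/58, 8/29, -13/58).
The three coordinates are positive, positive, negative; a point is interior exactly when all three are positive.

no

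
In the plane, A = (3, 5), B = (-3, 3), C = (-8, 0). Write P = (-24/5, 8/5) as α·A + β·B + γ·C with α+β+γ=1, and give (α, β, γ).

Signed area of the reference triangle: [ABC] = ½·(3·(3−0) + (-3)·(0−5) + (-8)·(5−3)) = ½·(9 + 15 − 16) = 4.
[PBC] = ½·((-24/5)·(3−0) + (-3)·(0−(8/5)) + (-8)·(8/5−3)) = ½·(-72/5 + 24/5 + 56/5) = 4/5, so the A-coordinate is (4/5)/4 = 1/5.
[APC] = ½·(3·(8/5−0) + (-24/5)·(0−5) + (-8)·(5−(8/5))) = ½·(24/5 + 24 − 136/5) = 4/5, so the B-coordinate is 1/5.
[ABP] = ½·(3·(3−(8/5)) + (-3)·(8/5−5) + (-24/5)·(5−3)) = ½·(21/5 + 51/5 − 48/5) = 12/5, so the C-coordinate is 3/5.

(1/5, 1/5, 3/5)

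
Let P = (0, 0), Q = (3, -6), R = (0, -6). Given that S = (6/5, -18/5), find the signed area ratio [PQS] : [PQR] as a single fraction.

[PQR] = ½·(0·(-6−(-6)) + 3·(-6−0) + 0·(0−(-6))) = ½·(0 − 18 + 0) = -9.
[PQS] = ½·(0·(-6−(-18/5)) + 3·(-18/5−0) + (6/5)·(0−(-6))) = ½·(0 − 54/5 + 36/5) = -9/5, so the ratio is (-9/5)/(-9) = 1/5.

1/5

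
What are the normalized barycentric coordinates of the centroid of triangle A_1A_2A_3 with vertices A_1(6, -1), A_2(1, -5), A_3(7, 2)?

The centroid is the average of the vertices, so each weight is 1/3.

(1/3, 1/3, 1/3)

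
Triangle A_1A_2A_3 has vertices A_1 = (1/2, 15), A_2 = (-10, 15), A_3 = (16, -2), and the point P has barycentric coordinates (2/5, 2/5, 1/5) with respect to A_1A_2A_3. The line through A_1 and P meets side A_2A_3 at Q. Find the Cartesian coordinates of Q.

Line A_1P meets A_2A_3 where the A_1-coordinate vanishes; zeroing P's A_1-weight and renormalizing leaves A_2, A_3-weights 2/5 : 1/5 → (2/3, 1/3).
So Q = (2/3)·A_2 + (1/3)·A_3 = (-4/3, 28/3).

(-4/3, 28/3)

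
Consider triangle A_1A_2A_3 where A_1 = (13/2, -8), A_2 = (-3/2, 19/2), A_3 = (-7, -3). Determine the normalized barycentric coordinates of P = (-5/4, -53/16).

Signed area of the reference triangle: [A_1A_2A_3] = ½·((13/2)·(19/2−(-3)) + (-3/2)·(-3−(-8)) + (-7)·(-8−(19/2))) = ½·(325/4 − 15/2 + 245/2) = 785/8.
[PA_2A_3] = ½·((-5/4)·(19/2−(-3)) + (-3/2)·(-3−(-53/16)) + (-7)·(-53/16−(19/2))) = ½·(-125/8 − 15/32 + 1435/16) = 2355/64, so the A_1-coordinate is (2355/64)/(785/8) = 3/8.
[A_1PA_3] = ½·((13/2)·(-53/16−(-3)) + (-5/4)·(-3−(-8)) + (-7)·(-8−(-53/16))) = ½·(-65/32 − 25/4 + 525/16) = 785/64, so the A_2-coordinate is 1/8.
[A_1A_2P] = ½·((13/2)·(19/2−(-53/16)) + (-3/2)·(-53/16−(-8)) + (-5/4)·(-8−(19/2))) = ½·(2665/32 − 225/32 + 175/8) = 785/16, so the A_3-coordinate is 1/2.

(3/8, 1/8, 1/2)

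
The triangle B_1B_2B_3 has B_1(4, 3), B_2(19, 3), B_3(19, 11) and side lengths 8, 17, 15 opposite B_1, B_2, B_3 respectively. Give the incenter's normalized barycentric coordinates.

(1/5, 17/40, 3/8)

The incenter has barycentric coordinates proportional to the opposite side lengths: (8 : 17 : 15).
Normalizing by 8+17+15 = 40 gives (1/5, 17/40, 3/8).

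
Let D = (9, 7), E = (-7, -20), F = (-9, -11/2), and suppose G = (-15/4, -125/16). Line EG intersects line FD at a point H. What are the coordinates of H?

Barycentric coordinates of G with respect to DEF: (1/4, 3/8, 3/8).
On side FD the E-coordinate is zero; dropping G's E-weight 3/8 and renormalizing the remaining 3/8 : 1/4 gives weights 3/5, 2/5 on F, D.
H = (3/5)·(-9, -11/2) + (2/5)·(9, 7) = (-9/5, -1/2).

(-9/5, -1/2)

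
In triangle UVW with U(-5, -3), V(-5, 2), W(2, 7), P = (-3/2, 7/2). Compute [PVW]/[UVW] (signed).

1/5

[UVW] = ½·((-5)·(2−7) + (-5)·(7−(-3)) + 2·(-3−2)) = ½·(25 − 50 − 10) = -35/2.
[PVW] = ½·((-3/2)·(2−7) + (-5)·(7−(7/2)) + 2·(7/2−2)) = ½·(15/2 − 35/2 + 3) = -7/2, so the ratio is (-7/2)/(-35/2) = 1/5.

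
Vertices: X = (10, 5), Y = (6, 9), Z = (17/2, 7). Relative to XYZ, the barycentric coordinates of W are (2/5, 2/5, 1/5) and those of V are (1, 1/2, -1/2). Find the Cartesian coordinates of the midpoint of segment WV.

Barycentric coordinates of the midpoint are the average: (7/10, 9/20, -3/20).
Converting: (7/10)·X + (9/20)·Y + (-3/20)·Z = (337/40, 13/2).

(337/40, 13/2)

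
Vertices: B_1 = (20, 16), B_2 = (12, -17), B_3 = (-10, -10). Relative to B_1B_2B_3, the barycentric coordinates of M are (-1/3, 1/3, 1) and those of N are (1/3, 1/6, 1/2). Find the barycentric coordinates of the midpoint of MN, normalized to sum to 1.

Since both coordinate triples sum to 1, the midpoint's barycentrics are the componentwise average.
(-1/3+1/3)/2 = 0; similarly 1/4 and 3/4.

(0, 1/4, 3/4)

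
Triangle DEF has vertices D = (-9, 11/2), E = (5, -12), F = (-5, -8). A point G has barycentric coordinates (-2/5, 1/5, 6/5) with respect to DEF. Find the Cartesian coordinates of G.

G = (-2/5)·D + (1/5)·E + (6/5)·F.
x-coordinate: (-2/5)·(-9) + (1/5)·5 + (6/5)·(-5) = -7/5.
y-coordinate: (-2/5)·(11/2) + (1/5)·(-12) + (6/5)·(-8) = -71/5.

(-7/5, -71/5)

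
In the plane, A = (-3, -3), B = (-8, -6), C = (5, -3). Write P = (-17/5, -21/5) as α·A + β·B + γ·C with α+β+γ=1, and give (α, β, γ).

(2/5, 2/5, 1/5)

Signed area of the reference triangle: [ABC] = ½·((-3)·(-6−(-3)) + (-8)·(-3−(-3)) + 5·(-3−(-6))) = ½·(9 + 0 + 15) = 12.
[PBC] = ½·((-17/5)·(-6−(-3)) + (-8)·(-3−(-21/5)) + 5·(-21/5−(-6))) = ½·(51/5 − 48/5 + 9) = 24/5, so the A-coordinate is (24/5)/12 = 2/5.
[APC] = ½·((-3)·(-21/5−(-3)) + (-17/5)·(-3−(-3)) + 5·(-3−(-21/5))) = ½·(18/5 + 0 + 6) = 24/5, so the B-coordinate is 2/5.
[ABP] = ½·((-3)·(-6−(-21/5)) + (-8)·(-21/5−(-3)) + (-17/5)·(-3−(-6))) = ½·(27/5 + 48/5 − 51/5) = 12/5, so the C-coordinate is 1/5.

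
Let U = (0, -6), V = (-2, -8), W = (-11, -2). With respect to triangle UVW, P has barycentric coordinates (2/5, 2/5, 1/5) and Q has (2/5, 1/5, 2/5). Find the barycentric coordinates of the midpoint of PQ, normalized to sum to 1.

(2/5, 3/10, 3/10)

Since both coordinate triples sum to 1, the midpoint's barycentrics are the componentwise average.
(2/5+2/5)/2 = 2/5; similarly 3/10 and 3/10.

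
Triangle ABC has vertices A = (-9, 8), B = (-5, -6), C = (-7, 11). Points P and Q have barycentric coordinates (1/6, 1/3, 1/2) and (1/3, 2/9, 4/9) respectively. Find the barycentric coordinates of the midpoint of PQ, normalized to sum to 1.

Since both coordinate triples sum to 1, the midpoint's barycentrics are the componentwise average.
(1/6+1/3)/2 = 1/4; similarly 5/18 and 17/36.

(1/4, 5/18, 17/36)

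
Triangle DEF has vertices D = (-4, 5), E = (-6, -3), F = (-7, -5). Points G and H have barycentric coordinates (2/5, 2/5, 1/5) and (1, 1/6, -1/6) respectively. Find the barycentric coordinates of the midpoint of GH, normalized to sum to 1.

Since both coordinate triples sum to 1, the midpoint's barycentrics are the componentwise average.
(2/5+1)/2 = 7/10; similarly 17/60 and 1/60.

(7/10, 17/60, 1/60)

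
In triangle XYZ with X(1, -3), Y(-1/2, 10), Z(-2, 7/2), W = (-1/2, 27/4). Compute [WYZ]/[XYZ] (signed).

1/6

[XYZ] = ½·(1·(10−(7/2)) + (-1/2)·(7/2−(-3)) + (-2)·(-3−10)) = ½·(13/2 − 13/4 + 26) = 117/8.
[WYZ] = ½·((-1/2)·(10−(7/2)) + (-1/2)·(7/2−(27/4)) + (-2)·(27/4−10)) = ½·(-13/4 + 13/8 + 13/2) = 39/16, so the ratio is (39/16)/(117/8) = 1/6.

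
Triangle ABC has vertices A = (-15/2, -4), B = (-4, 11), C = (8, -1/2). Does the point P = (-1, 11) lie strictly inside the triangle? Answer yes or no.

Barycentric coordinates of P: (-138/881, 839/881, 180/881).
The three coordinates are negative, positive, positive; a point is interior exactly when all three are positive.

no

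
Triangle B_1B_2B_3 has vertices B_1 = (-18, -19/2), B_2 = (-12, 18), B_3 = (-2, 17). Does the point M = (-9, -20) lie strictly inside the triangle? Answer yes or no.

no

Barycentric coordinates of M: (377/281, -813/562, 621/562).
The three coordinates are positive, negative, positive; a point is interior exactly when all three are positive.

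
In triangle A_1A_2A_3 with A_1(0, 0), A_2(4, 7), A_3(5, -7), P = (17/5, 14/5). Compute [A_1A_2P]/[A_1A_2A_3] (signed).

[A_1A_2A_3] = ½·(0·(7−(-7)) + 4·(-7−0) + 5·(0−7)) = ½·(0 − 28 − 35) = -63/2.
[A_1A_2P] = ½·(0·(7−(14/5)) + 4·(14/5−0) + (17/5)·(0−7)) = ½·(0 + 56/5 − 119/5) = -63/10, so the ratio is (-63/10)/(-63/2) = 1/5.

1/5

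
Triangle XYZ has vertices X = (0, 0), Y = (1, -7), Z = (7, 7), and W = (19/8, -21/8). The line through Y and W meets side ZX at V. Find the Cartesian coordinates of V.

Barycentric coordinates of W with respect to XYZ: (1/8, 5/8, 1/4).
On side ZX the Y-coordinate is zero; dropping W's Y-weight 5/8 and renormalizing the remaining 1/4 : 1/8 gives weights 2/3, 1/3 on Z, X.
V = (2/3)·(7, 7) + (1/3)·(0, 0) = (14/3, 14/3).

(14/3, 14/3)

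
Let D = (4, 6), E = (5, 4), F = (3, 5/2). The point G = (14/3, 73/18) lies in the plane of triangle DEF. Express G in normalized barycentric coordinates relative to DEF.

Signed area of the reference triangle: [DEF] = ½·(4·(4−(5/2)) + 5·(5/2−6) + 3·(6−4)) = ½·(6 − 35/2 + 6) = -11/4.
[GEF] = ½·((14/3)·(4−(5/2)) + 5·(5/2−(73/18)) + 3·(73/18−4)) = ½·(7 − 70/9 + 1/6) = -11/36, so the D-coordinate is (-11/36)/(-11/4) = 1/9.
[DGF] = ½·(4·(73/18−(5/2)) + (14/3)·(5/2−6) + 3·(6−(73/18))) = ½·(56/9 − 49/3 + 35/6) = -77/36, so the E-coordinate is 7/9.
[DEG] = ½·(4·(4−(73/18)) + 5·(73/18−6) + (14/3)·(6−4)) = ½·(-2/9 − 175/18 + 28/3) = -11/36, so the F-coordinate is 1/9.
Check: 1/9 + 7/9 + 1/9 = 1.

(1/9, 7/9, 1/9)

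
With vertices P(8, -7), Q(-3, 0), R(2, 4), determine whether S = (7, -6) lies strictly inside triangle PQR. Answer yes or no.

Barycentric coordinates of S: (70/79, 5/79, 4/79).
The three coordinates are positive, positive, positive; a point is interior exactly when all three are positive.

yes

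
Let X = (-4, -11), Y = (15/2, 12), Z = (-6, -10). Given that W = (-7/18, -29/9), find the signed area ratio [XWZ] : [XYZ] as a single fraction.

1/3

[XYZ] = ½·((-4)·(12−(-10)) + (15/2)·(-10−(-11)) + (-6)·(-11−12)) = ½·(-88 + 15/2 + 138) = 115/4.
[XWZ] = ½·((-4)·(-29/9−(-10)) + (-7/18)·(-10−(-11)) + (-6)·(-11−(-29/9))) = ½·(-244/9 − 7/18 + 140/3) = 115/12, so the ratio is (115/12)/(115/4) = 1/3.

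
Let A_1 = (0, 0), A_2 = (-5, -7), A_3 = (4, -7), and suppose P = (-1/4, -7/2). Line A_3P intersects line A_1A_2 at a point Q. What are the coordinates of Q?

Barycentric coordinates of P with respect to A_1A_2A_3: (1/2, 1/4, 1/4).
On side A_1A_2 the A_3-coordinate is zero; dropping P's A_3-weight 1/4 and renormalizing the remaining 1/2 : 1/4 gives weights 2/3, 1/3 on A_1, A_2.
Q = (2/3)·(0, 0) + (1/3)·(-5, -7) = (-5/3, -7/3).

(-5/3, -7/3)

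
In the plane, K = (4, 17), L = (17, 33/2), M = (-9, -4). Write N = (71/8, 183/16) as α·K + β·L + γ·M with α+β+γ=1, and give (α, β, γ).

Signed area of the reference triangle: [KLM] = ½·(4·(33/2−(-4)) + 17·(-4−17) + (-9)·(17−(33/2))) = ½·(82 − 357 − 9/2) = -559/4.
[NLM] = ½·((71/8)·(33/2−(-4)) + 17·(-4−(183/16)) + (-9)·(183/16−(33/2))) = ½·(2911/16 − 4199/16 + 729/16) = -559/32, so the K-coordinate is (-559/32)/(-559/4) = 1/8.
[KNM] = ½·(4·(183/16−(-4)) + (71/8)·(-4−17) + (-9)·(17−(183/16))) = ½·(247/4 − 1491/8 − 801/16) = -2795/32, so the L-coordinate is 5/8.
[KLN] = ½·(4·(33/2−(183/16)) + 17·(183/16−17) + (71/8)·(17−(33/2))) = ½·(81/4 − 1513/16 + 71/16) = -559/16, so the M-coordinate is 1/4.

(1/8, 5/8, 1/4)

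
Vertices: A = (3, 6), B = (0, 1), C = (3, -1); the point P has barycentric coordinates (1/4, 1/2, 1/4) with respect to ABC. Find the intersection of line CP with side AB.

Line CP meets AB where the C-coordinate vanishes; zeroing P's C-weight and renormalizing leaves A, B-weights 1/4 : 1/2 → (1/3, 2/3).
So Q = (1/3)·A + (2/3)·B = (1, 8/3).

(1, 8/3)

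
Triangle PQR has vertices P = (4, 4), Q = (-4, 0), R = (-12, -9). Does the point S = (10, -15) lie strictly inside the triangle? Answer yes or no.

no

Barycentric coordinates of S: (123/20, -191/20, 22/5).
The three coordinates are positive, negative, positive; a point is interior exactly when all three are positive.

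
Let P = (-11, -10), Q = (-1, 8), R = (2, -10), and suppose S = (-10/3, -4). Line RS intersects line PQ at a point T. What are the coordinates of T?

(-6, -1)

Barycentric coordinates of S with respect to PQR: (1/3, 1/3, 1/3).
On side PQ the R-coordinate is zero; dropping S's R-weight 1/3 and renormalizing the remaining 1/3 : 1/3 gives weights 1/2, 1/2 on P, Q.
T = (1/2)·(-11, -10) + (1/2)·(-1, 8) = (-6, -1).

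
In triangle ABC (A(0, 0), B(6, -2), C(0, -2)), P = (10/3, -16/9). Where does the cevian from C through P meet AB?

Barycentric coordinates of P with respect to ABC: (1/9, 5/9, 1/3).
On side AB the C-coordinate is zero; dropping P's C-weight 1/3 and renormalizing the remaining 1/9 : 5/9 gives weights 1/6, 5/6 on A, B.
Q = (1/6)·(0, 0) + (5/6)·(6, -2) = (5, -5/3).

(5, -5/3)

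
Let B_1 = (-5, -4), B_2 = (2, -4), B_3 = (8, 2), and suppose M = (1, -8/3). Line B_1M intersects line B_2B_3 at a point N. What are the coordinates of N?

(4, -2)

Barycentric coordinates of M with respect to B_1B_2B_3: (1/3, 4/9, 2/9).
On side B_2B_3 the B_1-coordinate is zero; dropping M's B_1-weight 1/3 and renormalizing the remaining 4/9 : 2/9 gives weights 2/3, 1/3 on B_2, B_3.
N = (2/3)·(2, -4) + (1/3)·(8, 2) = (4, -2).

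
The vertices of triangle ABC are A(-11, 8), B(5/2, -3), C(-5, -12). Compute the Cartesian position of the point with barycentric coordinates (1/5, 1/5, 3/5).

(-47/10, -31/5)

P = (1/5)·A + (1/5)·B + (3/5)·C.
x-coordinate: (1/5)·(-11) + (1/5)·(5/2) + (3/5)·(-5) = -47/10.
y-coordinate: (1/5)·8 + (1/5)·(-3) + (3/5)·(-12) = -31/5.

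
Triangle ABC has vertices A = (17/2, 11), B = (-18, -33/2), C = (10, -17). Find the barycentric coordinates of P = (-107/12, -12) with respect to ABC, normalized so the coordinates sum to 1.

(1/6, 2/3, 1/6)

Signed area of the reference triangle: [ABC] = ½·((17/2)·(-33/2−(-17)) + (-18)·(-17−11) + 10·(11−(-33/2))) = ½·(17/4 + 504 + 275) = 3133/8.
[PBC] = ½·((-107/12)·(-33/2−(-17)) + (-18)·(-17−(-12)) + 10·(-12−(-33/2))) = ½·(-107/24 + 90 + 45) = 3133/48, so the A-coordinate is (3133/48)/(3133/8) = 1/6.
[APC] = ½·((17/2)·(-12−(-17)) + (-107/12)·(-17−11) + 10·(11−(-12))) = ½·(85/2 + 749/3 + 230) = 3133/12, so the B-coordinate is 2/3.
[ABP] = ½·((17/2)·(-33/2−(-12)) + (-18)·(-12−11) + (-107/12)·(11−(-33/2))) = ½·(-153/4 + 414 − 5885/24) = 3133/48, so the C-coordinate is 1/6.
Check: 1/6 + 2/3 + 1/6 = 1.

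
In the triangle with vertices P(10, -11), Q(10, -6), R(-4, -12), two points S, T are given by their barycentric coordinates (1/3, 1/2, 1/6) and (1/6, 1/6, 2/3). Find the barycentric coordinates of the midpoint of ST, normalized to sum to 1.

(1/4, 1/3, 5/12)

Since both coordinate triples sum to 1, the midpoint's barycentrics are the componentwise average.
(1/3+1/6)/2 = 1/4; similarly 1/3 and 5/12.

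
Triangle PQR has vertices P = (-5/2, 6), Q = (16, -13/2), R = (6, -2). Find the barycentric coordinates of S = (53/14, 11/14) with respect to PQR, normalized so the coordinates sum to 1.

Signed area of the reference triangle: [PQR] = ½·((-5/2)·(-13/2−(-2)) + 16·(-2−6) + 6·(6−(-13/2))) = ½·(45/4 − 128 + 75) = -167/8.
[SQR] = ½·((53/14)·(-13/2−(-2)) + 16·(-2−(11/14)) + 6·(11/14−(-13/2))) = ½·(-477/28 − 312/7 + 306/7) = -501/56, so the P-coordinate is (-501/56)/(-167/8) = 3/7.
[PSR] = ½·((-5/2)·(11/14−(-2)) + (53/14)·(-2−6) + 6·(6−(11/14))) = ½·(-195/28 − 212/7 + 219/7) = -167/56, so the Q-coordinate is 1/7.
[PQS] = ½·((-5/2)·(-13/2−(11/14)) + 16·(11/14−6) + (53/14)·(6−(-13/2))) = ½·(255/14 − 584/7 + 1325/28) = -501/56, so the R-coordinate is 3/7.
Check: 3/7 + 1/7 + 3/7 = 1.

(3/7, 1/7, 3/7)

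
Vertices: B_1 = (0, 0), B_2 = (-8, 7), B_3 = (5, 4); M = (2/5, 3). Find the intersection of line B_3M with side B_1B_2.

(-8/3, 7/3)

Barycentric coordinates of M with respect to B_1B_2B_3: (2/5, 1/5, 2/5).
On side B_1B_2 the B_3-coordinate is zero; dropping M's B_3-weight 2/5 and renormalizing the remaining 2/5 : 1/5 gives weights 2/3, 1/3 on B_1, B_2.
N = (2/3)·(0, 0) + (1/3)·(-8, 7) = (-8/3, 7/3).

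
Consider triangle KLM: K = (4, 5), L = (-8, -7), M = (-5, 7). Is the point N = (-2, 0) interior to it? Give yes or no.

Barycentric coordinates of N: (21/44, 19/44, 1/11).
The three coordinates are positive, positive, positive; a point is interior exactly when all three are positive.

yes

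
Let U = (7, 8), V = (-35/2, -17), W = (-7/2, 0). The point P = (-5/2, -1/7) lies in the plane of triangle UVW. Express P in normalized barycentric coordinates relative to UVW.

(2/7, 1/7, 4/7)

Signed area of the reference triangle: [UVW] = ½·(7·(-17−0) + (-35/2)·(0−8) + (-7/2)·(8−(-17))) = ½·(-119 + 140 − 175/2) = -133/4.
[PVW] = ½·((-5/2)·(-17−0) + (-35/2)·(0−(-1/7)) + (-7/2)·(-1/7−(-17))) = ½·(85/2 − 5/2 − 59) = -19/2, so the U-coordinate is (-19/2)/(-133/4) = 2/7.
[UPW] = ½·(7·(-1/7−0) + (-5/2)·(0−8) + (-7/2)·(8−(-1/7))) = ½·(-1 + 20 − 57/2) = -19/4, so the V-coordinate is 1/7.
[UVP] = ½·(7·(-17−(-1/7)) + (-35/2)·(-1/7−8) + (-5/2)·(8−(-17))) = ½·(-118 + 285/2 − 125/2) = -19, so the W-coordinate is 4/7.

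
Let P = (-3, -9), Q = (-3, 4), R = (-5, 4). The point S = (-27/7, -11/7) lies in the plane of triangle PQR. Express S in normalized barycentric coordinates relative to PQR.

(3/7, 1/7, 3/7)

Signed area of the reference triangle: [PQR] = ½·((-3)·(4−4) + (-3)·(4−(-9)) + (-5)·(-9−4)) = ½·(0 − 39 + 65) = 13.
[SQR] = ½·((-27/7)·(4−4) + (-3)·(4−(-11/7)) + (-5)·(-11/7−4)) = ½·(0 − 117/7 + 195/7) = 39/7, so the P-coordinate is (39/7)/13 = 3/7.
[PSR] = ½·((-3)·(-11/7−4) + (-27/7)·(4−(-9)) + (-5)·(-9−(-11/7))) = ½·(117/7 − 351/7 + 260/7) = 13/7, so the Q-coordinate is 1/7.
[PQS] = ½·((-3)·(4−(-11/7)) + (-3)·(-11/7−(-9)) + (-27/7)·(-9−4)) = ½·(-117/7 − 156/7 + 351/7) = 39/7, so the R-coordinate is 3/7.
Check: 3/7 + 1/7 + 3/7 = 1.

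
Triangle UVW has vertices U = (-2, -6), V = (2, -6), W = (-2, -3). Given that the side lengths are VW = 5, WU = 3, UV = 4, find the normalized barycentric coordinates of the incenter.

(5/12, 1/4, 1/3)

The incenter has barycentric coordinates proportional to the opposite side lengths: (5 : 3 : 4).
Normalizing by 5+3+4 = 12 gives (5/12, 1/4, 1/3).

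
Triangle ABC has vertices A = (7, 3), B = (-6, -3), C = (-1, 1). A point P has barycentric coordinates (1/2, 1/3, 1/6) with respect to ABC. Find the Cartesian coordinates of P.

(4/3, 2/3)

P = (1/2)·A + (1/3)·B + (1/6)·C.
x-coordinate: (1/2)·7 + (1/3)·(-6) + (1/6)·(-1) = 4/3.
y-coordinate: (1/2)·3 + (1/3)·(-3) + (1/6)·1 = 2/3.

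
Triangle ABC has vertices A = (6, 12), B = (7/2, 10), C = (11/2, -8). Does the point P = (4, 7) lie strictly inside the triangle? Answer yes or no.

yes

Barycentric coordinates of P: (3/49, 75/98, 17/98).
The three coordinates are positive, positive, positive; a point is interior exactly when all three are positive.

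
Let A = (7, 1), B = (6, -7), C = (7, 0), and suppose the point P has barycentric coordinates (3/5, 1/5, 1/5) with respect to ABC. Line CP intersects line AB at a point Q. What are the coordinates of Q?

Line CP meets AB where the C-coordinate vanishes; zeroing P's C-weight and renormalizing leaves A, B-weights 3/5 : 1/5 → (3/4, 1/4).
So Q = (3/4)·A + (1/4)·B = (27/4, -1).

(27/4, -1)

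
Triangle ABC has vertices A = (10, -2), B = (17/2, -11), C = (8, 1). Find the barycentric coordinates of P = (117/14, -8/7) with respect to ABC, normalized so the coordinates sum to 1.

Signed area of the reference triangle: [ABC] = ½·(10·(-11−1) + (17/2)·(1−(-2)) + 8·(-2−(-11))) = ½·(-120 + 51/2 + 72) = -45/4.
[PBC] = ½·((117/14)·(-11−1) + (17/2)·(1−(-8/7)) + 8·(-8/7−(-11))) = ½·(-702/7 + 255/14 + 552/7) = -45/28, so the A-coordinate is (-45/28)/(-45/4) = 1/7.
[APC] = ½·(10·(-8/7−1) + (117/14)·(1−(-2)) + 8·(-2−(-8/7))) = ½·(-150/7 + 351/14 − 48/7) = -45/28, so the B-coordinate is 1/7.
[ABP] = ½·(10·(-11−(-8/7)) + (17/2)·(-8/7−(-2)) + (117/14)·(-2−(-11))) = ½·(-690/7 + 51/7 + 1053/14) = -225/28, so the C-coordinate is 5/7.
Check: 1/7 + 1/7 + 5/7 = 1.

(1/7, 1/7, 5/7)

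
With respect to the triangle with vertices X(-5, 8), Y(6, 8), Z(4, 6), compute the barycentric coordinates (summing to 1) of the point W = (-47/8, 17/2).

Signed area of the reference triangle: [XYZ] = ½·((-5)·(8−6) + 6·(6−8) + 4·(8−8)) = ½·(-10 − 12 + 0) = -11.
[WYZ] = ½·((-47/8)·(8−6) + 6·(6−(17/2)) + 4·(17/2−8)) = ½·(-47/4 − 15 + 2) = -99/8, so the X-coordinate is (-99/8)/(-11) = 9/8.
[XWZ] = ½·((-5)·(17/2−6) + (-47/8)·(6−8) + 4·(8−(17/2))) = ½·(-25/2 + 47/4 − 2) = -11/8, so the Y-coordinate is 1/8.
[XYW] = ½·((-5)·(8−(17/2)) + 6·(17/2−8) + (-47/8)·(8−8)) = ½·(5/2 + 3 + 0) = 11/4, so the Z-coordinate is -1/4.

(9/8, 1/8, -1/4)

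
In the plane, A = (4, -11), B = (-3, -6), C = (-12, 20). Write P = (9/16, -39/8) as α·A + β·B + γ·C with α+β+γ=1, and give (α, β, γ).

Signed area of the reference triangle: [ABC] = ½·(4·(-6−20) + (-3)·(20−(-11)) + (-12)·(-11−(-6))) = ½·(-104 − 93 + 60) = -137/2.
[PBC] = ½·((9/16)·(-6−20) + (-3)·(20−(-39/8)) + (-12)·(-39/8−(-6))) = ½·(-117/8 − 597/8 − 27/2) = -411/8, so the A-coordinate is (-411/8)/(-137/2) = 3/4.
[APC] = ½·(4·(-39/8−20) + (9/16)·(20−(-11)) + (-12)·(-11−(-39/8))) = ½·(-199/2 + 279/16 + 147/2) = -137/32, so the B-coordinate is 1/16.
[ABP] = ½·(4·(-6−(-39/8)) + (-3)·(-39/8−(-11)) + (9/16)·(-11−(-6))) = ½·(-9/2 − 147/8 − 45/16) = -411/32, so the C-coordinate is 3/16.

(3/4, 1/16, 3/16)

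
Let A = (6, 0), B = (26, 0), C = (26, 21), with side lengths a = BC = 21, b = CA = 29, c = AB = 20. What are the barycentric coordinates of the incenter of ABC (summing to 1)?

(3/10, 29/70, 2/7)

The incenter has barycentric coordinates proportional to the opposite side lengths: (21 : 29 : 20).
Normalizing by 21+29+20 = 70 gives (3/10, 29/70, 2/7).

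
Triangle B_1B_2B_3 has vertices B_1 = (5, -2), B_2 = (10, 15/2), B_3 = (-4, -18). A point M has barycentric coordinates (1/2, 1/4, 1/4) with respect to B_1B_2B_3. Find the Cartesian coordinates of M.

M = (1/2)·B_1 + (1/4)·B_2 + (1/4)·B_3.
x-coordinate: (1/2)·5 + (1/4)·10 + (1/4)·(-4) = 4.
y-coordinate: (1/2)·(-2) + (1/4)·(15/2) + (1/4)·(-18) = -29/8.

(4, -29/8)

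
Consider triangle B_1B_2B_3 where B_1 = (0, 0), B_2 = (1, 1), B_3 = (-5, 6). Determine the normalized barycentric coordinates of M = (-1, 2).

Signed area of the reference triangle: [B_1B_2B_3] = ½·(0·(1−6) + 1·(6−0) + (-5)·(0−1)) = ½·(0 + 6 + 5) = 11/2.
[MB_2B_3] = ½·((-1)·(1−6) + 1·(6−2) + (-5)·(2−1)) = ½·(5 + 4 − 5) = 2, so the B_1-coordinate is 2/(11/2) = 4/11.
[B_1MB_3] = ½·(0·(2−6) + (-1)·(6−0) + (-5)·(0−2)) = ½·(0 − 6 + 10) = 2, so the B_2-coordinate is 4/11.
[B_1B_2M] = ½·(0·(1−2) + 1·(2−0) + (-1)·(0−1)) = ½·(0 + 2 + 1) = 3/2, so the B_3-coordinate is 3/11.
Check: 4/11 + 4/11 + 3/11 = 1.

(4/11, 4/11, 3/11)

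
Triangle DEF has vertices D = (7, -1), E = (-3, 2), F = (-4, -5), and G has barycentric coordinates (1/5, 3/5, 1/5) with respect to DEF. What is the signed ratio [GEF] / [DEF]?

The signed ratio [GEF]/[DEF] equals the barycentric coordinate of G at vertex D, which is 1/5.

1/5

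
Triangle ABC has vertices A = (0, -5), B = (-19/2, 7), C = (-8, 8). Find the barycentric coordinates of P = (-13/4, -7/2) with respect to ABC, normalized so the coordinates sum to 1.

(4/5, 11/10, -9/10)

Signed area of the reference triangle: [ABC] = ½·(0·(7−8) + (-19/2)·(8−(-5)) + (-8)·(-5−7)) = ½·(0 − 247/2 + 96) = -55/4.
[PBC] = ½·((-13/4)·(7−8) + (-19/2)·(8−(-7/2)) + (-8)·(-7/2−7)) = ½·(13/4 − 437/4 + 84) = -11, so the A-coordinate is (-11)/(-55/4) = 4/5.
[APC] = ½·(0·(-7/2−8) + (-13/4)·(8−(-5)) + (-8)·(-5−(-7/2))) = ½·(0 − 169/4 + 12) = -121/8, so the B-coordinate is 11/10.
[ABP] = ½·(0·(7−(-7/2)) + (-19/2)·(-7/2−(-5)) + (-13/4)·(-5−7)) = ½·(0 − 57/4 + 39) = 99/8, so the C-coordinate is -9/10.
Check: 4/5 + 11/10 − 9/10 = 1.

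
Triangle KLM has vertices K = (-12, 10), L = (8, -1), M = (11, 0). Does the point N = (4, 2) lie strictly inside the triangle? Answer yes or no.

Barycentric coordinates of N: (13/53, 24/53, 16/53).
The three coordinates are positive, positive, positive; a point is interior exactly when all three are positive.

yes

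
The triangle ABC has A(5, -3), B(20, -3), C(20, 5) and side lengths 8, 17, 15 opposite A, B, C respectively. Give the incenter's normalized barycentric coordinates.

(1/5, 17/40, 3/8)

The incenter has barycentric coordinates proportional to the opposite side lengths: (8 : 17 : 15).
Normalizing by 8+17+15 = 40 gives (1/5, 17/40, 3/8).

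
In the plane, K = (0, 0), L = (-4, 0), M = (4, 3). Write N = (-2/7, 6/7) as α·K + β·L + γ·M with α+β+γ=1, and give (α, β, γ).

(5/14, 5/14, 2/7)

Signed area of the reference triangle: [KLM] = ½·(0·(0−3) + (-4)·(3−0) + 4·(0−0)) = ½·(0 − 12 + 0) = -6.
[NLM] = ½·((-2/7)·(0−3) + (-4)·(3−(6/7)) + 4·(6/7−0)) = ½·(6/7 − 60/7 + 24/7) = -15/7, so the K-coordinate is (-15/7)/(-6) = 5/14.
[KNM] = ½·(0·(6/7−3) + (-2/7)·(3−0) + 4·(0−(6/7))) = ½·(0 − 6/7 − 24/7) = -15/7, so the L-coordinate is 5/14.
[KLN] = ½·(0·(0−(6/7)) + (-4)·(6/7−0) + (-2/7)·(0−0)) = ½·(0 − 24/7 + 0) = -12/7, so the M-coordinate is 2/7.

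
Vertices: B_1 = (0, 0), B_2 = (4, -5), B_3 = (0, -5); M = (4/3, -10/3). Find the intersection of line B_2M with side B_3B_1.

(0, -5/2)

Barycentric coordinates of M with respect to B_1B_2B_3: (1/3, 1/3, 1/3).
On side B_3B_1 the B_2-coordinate is zero; dropping M's B_2-weight 1/3 and renormalizing the remaining 1/3 : 1/3 gives weights 1/2, 1/2 on B_3, B_1.
N = (1/2)·(0, -5) + (1/2)·(0, 0) = (0, -5/2).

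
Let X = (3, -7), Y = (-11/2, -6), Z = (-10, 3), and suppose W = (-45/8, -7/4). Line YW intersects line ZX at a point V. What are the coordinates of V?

(-17/3, -1/3)

Barycentric coordinates of W with respect to XYZ: (1/4, 1/4, 1/2).
On side ZX the Y-coordinate is zero; dropping W's Y-weight 1/4 and renormalizing the remaining 1/2 : 1/4 gives weights 2/3, 1/3 on Z, X.
V = (2/3)·(-10, 3) + (1/3)·(3, -7) = (-17/3, -1/3).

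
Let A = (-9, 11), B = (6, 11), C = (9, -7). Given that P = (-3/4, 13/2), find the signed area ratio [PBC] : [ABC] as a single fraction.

[ABC] = ½·((-9)·(11−(-7)) + 6·(-7−11) + 9·(11−11)) = ½·(-162 − 108 + 0) = -135.
[PBC] = ½·((-3/4)·(11−(-7)) + 6·(-7−(13/2)) + 9·(13/2−11)) = ½·(-27/2 − 81 − 81/2) = -135/2, so the ratio is (-135/2)/(-135) = 1/2.

1/2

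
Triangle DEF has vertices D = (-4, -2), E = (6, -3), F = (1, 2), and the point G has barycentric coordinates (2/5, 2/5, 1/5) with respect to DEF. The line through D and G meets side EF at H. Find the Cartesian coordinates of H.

(13/3, -4/3)

Line DG meets EF where the D-coordinate vanishes; zeroing G's D-weight and renormalizing leaves E, F-weights 2/5 : 1/5 → (2/3, 1/3).
So H = (2/3)·E + (1/3)·F = (13/3, -4/3).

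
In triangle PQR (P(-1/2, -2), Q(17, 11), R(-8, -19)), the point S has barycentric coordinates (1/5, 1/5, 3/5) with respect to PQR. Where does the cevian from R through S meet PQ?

(33/4, 9/2)

Line RS meets PQ where the R-coordinate vanishes; zeroing S's R-weight and renormalizing leaves P, Q-weights 1/5 : 1/5 → (1/2, 1/2).
So T = (1/2)·P + (1/2)·Q = (33/4, 9/2).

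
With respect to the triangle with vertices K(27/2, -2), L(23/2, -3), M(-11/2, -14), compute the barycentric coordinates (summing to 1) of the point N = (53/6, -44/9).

Signed area of the reference triangle: [KLM] = ½·((27/2)·(-3−(-14)) + (23/2)·(-14−(-2)) + (-11/2)·(-2−(-3))) = ½·(297/2 − 138 − 11/2) = 5/2.
[NLM] = ½·((53/6)·(-3−(-14)) + (23/2)·(-14−(-44/9)) + (-11/2)·(-44/9−(-3))) = ½·(583/6 − 943/9 + 187/18) = 25/18, so the K-coordinate is (25/18)/(5/2) = 5/9.
[KNM] = ½·((27/2)·(-44/9−(-14)) + (53/6)·(-14−(-2)) + (-11/2)·(-2−(-44/9))) = ½·(123 − 106 − 143/9) = 5/9, so the L-coordinate is 2/9.
[KLN] = ½·((27/2)·(-3−(-44/9)) + (23/2)·(-44/9−(-2)) + (53/6)·(-2−(-3))) = ½·(51/2 − 299/9 + 53/6) = 5/9, so the M-coordinate is 2/9.

(5/9, 2/9, 2/9)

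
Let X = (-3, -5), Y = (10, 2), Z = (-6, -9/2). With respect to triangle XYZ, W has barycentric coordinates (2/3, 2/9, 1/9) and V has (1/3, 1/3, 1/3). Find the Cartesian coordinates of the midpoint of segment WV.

Barycentric coordinates of the midpoint are the average: (1/2, 5/18, 2/9).
Converting: (1/2)·X + (5/18)·Y + (2/9)·Z = (-1/18, -53/18).

(-1/18, -53/18)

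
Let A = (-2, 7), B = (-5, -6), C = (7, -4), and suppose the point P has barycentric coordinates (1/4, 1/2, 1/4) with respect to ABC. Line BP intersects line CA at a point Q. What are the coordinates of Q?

(5/2, 3/2)

Line BP meets CA where the B-coordinate vanishes; zeroing P's B-weight and renormalizing leaves C, A-weights 1/4 : 1/4 → (1/2, 1/2).
So Q = (1/2)·C + (1/2)·A = (5/2, 3/2).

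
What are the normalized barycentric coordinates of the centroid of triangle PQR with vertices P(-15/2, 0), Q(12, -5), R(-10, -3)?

(1/3, 1/3, 1/3)

The centroid is the average of the vertices, so each weight is 1/3.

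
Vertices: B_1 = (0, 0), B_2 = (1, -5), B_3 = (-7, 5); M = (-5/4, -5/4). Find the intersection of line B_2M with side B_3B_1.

Barycentric coordinates of M with respect to B_1B_2B_3: (1/4, 1/2, 1/4).
On side B_3B_1 the B_2-coordinate is zero; dropping M's B_2-weight 1/2 and renormalizing the remaining 1/4 : 1/4 gives weights 1/2, 1/2 on B_3, B_1.
N = (1/2)·(-7, 5) + (1/2)·(0, 0) = (-7/2, 5/2).

(-7/2, 5/2)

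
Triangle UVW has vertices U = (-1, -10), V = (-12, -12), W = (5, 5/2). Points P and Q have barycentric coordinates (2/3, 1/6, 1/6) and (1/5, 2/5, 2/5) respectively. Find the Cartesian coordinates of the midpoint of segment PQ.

Barycentric coordinates of the midpoint are the average: (13/30, 17/60, 17/60).
Converting: (13/30)·U + (17/60)·V + (17/60)·W = (-29/12, -281/40).

(-29/12, -281/40)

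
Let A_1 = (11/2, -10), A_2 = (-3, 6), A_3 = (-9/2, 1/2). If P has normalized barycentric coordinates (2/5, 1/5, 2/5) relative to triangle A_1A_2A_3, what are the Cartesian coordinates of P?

(-1/5, -13/5)

P = (2/5)·A_1 + (1/5)·A_2 + (2/5)·A_3.
x-coordinate: (2/5)·(11/2) + (1/5)·(-3) + (2/5)·(-9/2) = -1/5.
y-coordinate: (2/5)·(-10) + (1/5)·6 + (2/5)·(1/2) = -13/5.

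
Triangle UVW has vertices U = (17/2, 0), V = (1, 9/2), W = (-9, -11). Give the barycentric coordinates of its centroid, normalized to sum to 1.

(1/3, 1/3, 1/3)

The centroid is the average of the vertices, so each weight is 1/3.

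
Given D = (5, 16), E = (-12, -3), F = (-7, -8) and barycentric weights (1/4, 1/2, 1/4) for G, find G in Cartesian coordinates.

(-13/2, 1/2)

G = (1/4)·D + (1/2)·E + (1/4)·F.
x-coordinate: (1/4)·5 + (1/2)·(-12) + (1/4)·(-7) = -13/2.
y-coordinate: (1/4)·16 + (1/2)·(-3) + (1/4)·(-8) = 1/2.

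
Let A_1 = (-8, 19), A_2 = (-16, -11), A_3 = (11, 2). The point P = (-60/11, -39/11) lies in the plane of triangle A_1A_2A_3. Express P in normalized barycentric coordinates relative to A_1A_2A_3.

Signed area of the reference triangle: [A_1A_2A_3] = ½·((-8)·(-11−2) + (-16)·(2−19) + 11·(19−(-11))) = ½·(104 + 272 + 330) = 353.
[PA_2A_3] = ½·((-60/11)·(-11−2) + (-16)·(2−(-39/11)) + 11·(-39/11−(-11))) = ½·(780/11 − 976/11 + 82) = 353/11, so the A_1-coordinate is (353/11)/353 = 1/11.
[A_1PA_3] = ½·((-8)·(-39/11−2) + (-60/11)·(2−19) + 11·(19−(-39/11))) = ½·(488/11 + 1020/11 + 248) = 2118/11, so the A_2-coordinate is 6/11.
[A_1A_2P] = ½·((-8)·(-11−(-39/11)) + (-16)·(-39/11−19) + (-60/11)·(19−(-11))) = ½·(656/11 + 3968/11 − 1800/11) = 1412/11, so the A_3-coordinate is 4/11.
Check: 1/11 + 6/11 + 4/11 = 1.

(1/11, 6/11, 4/11)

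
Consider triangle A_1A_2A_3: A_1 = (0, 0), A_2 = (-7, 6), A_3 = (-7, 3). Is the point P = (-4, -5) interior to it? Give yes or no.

no

Barycentric coordinates of P: (3/7, -47/21, 59/21).
The three coordinates are positive, negative, positive; a point is interior exactly when all three are positive.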